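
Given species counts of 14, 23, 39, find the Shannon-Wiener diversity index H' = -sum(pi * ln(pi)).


Total N = 14 + 23 + 39 = 76
Per-species terms:
  p = 14/76 = 0.184211; ln(p) = -1.691673; p*ln(p) = 0.184211 * (-1.691673) = -0.311625
  p = 23/76 = 0.302632; ln(p) = -1.195238; p*ln(p) = 0.302632 * (-1.195238) = -0.361717
  p = 39/76 = 0.513158; ln(p) = -0.667171; p*ln(p) = 0.513158 * (-0.667171) = -0.342364
sum(p*ln(p)) = (-0.311625) + (-0.361717) + (-0.342364) = -1.015706
H' = -(-1.015706) = 1.015706 ≈ 1.0157

1.0157


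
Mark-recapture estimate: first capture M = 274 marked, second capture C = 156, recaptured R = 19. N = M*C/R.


N = M * C / R = 274 * 156 / 19 = 42744 / 19 = 2249.68 ≈ 2250

2250 individuals


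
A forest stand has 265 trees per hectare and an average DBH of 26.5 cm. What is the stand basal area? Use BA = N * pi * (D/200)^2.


(D/200)^2 = (26.5/200)^2 = 0.1325^2 = 0.01755625
Individual BA = 3.141593 * 0.01755625 = 0.0551546 m^2
Stand BA = 265 * 0.0551546 = 14.6160 ≈ 14.62 m^2/ha

14.62 m^2/ha


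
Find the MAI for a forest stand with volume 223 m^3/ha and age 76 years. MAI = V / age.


MAI = 223 / 76 = 2.9342 ≈ 2.93 m^3/ha/yr

2.93 m^3/ha/yr


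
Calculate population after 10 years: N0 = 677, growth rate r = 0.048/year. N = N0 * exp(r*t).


r*t = 0.048 * 10 = 0.48
exp(0.48) = 1.61607
N = 677 * 1.61607 = 1094.08 ≈ 1094

1094


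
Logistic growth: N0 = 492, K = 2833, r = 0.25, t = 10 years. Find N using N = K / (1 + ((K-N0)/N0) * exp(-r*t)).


(K - N0)/N0 = (2833 - 492)/492 = 2341/492 = 4.75813
r*t = 0.25 * 10 = 2.5; exp(-2.5) = 0.0820850
4.75813 * 0.0820850 = 0.390571
1 + 0.390571 = 1.39057
N = 2833 / 1.39057 = 2037.29 ≈ 2037

2037


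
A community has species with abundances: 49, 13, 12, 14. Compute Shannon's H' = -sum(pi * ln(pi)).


Total N = 49 + 13 + 12 + 14 = 88
Per-species terms:
  p = 49/88 = 0.556818; ln(p) = -0.585517; p*ln(p) = 0.556818 * (-0.585517) = -0.326026
  p = 13/88 = 0.147727; ln(p) = -1.912389; p*ln(p) = 0.147727 * (-1.912389) = -0.282511
  p = 12/88 = 0.136364; ln(p) = -1.992427; p*ln(p) = 0.136364 * (-1.992427) = -0.271695
  p = 14/88 = 0.159091; ln(p) = -1.838279; p*ln(p) = 0.159091 * (-1.838279) = -0.292454
sum(p*ln(p)) = (-0.326026) + (-0.282511) + (-0.271695) + (-0.292454) = -1.172686
H' = -(-1.172686) = 1.172686 ≈ 1.1727

1.1727


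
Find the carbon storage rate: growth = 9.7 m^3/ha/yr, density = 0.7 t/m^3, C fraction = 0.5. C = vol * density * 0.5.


C = 9.7 * 0.7 * 0.5 = 3.395 ≈ 3.40 t C/ha/yr

3.40 t C/ha/yr


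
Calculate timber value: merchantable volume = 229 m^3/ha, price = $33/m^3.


Value = 229 * 33 = $7557/ha

$7557/ha


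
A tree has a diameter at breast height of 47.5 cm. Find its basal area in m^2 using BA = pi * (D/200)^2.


D/200 = 47.5/200 = 0.2375 m
(D/200)^2 = 0.2375^2 = 0.05640625
BA = 3.141593 * 0.05640625 = 0.177205 ≈ 0.1772 m^2

0.1772 m^2


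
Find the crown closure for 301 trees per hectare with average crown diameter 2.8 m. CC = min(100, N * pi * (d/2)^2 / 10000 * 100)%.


(d/2)^2 = (2.8/2)^2 = 1.4^2 = 1.96
Crown area = 3.141593 * 1.96 = 6.15752 m^2
N * area / 10000 * 100 = 301 * 6.15752 / 10000 * 100 = 18.5341
CC = min(100, 18.5341) = 18.5341 ≈ 18.5%

18.5%


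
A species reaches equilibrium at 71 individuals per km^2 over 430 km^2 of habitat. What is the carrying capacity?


K = 71 * 430 = 30530 individuals

30530 individuals


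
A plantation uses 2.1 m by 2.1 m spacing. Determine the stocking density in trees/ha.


N = 10000 / 2.1^2 = 10000 / 4.41 = 2267.57 ≈ 2268 trees/ha

2268 trees/ha


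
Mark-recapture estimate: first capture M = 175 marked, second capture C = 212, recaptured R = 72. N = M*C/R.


N = M * C / R = 175 * 212 / 72 = 37100 / 72 = 515.28 ≈ 515

515 individuals


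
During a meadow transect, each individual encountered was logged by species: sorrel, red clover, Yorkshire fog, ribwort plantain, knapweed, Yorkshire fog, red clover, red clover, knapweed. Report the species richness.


Total individuals logged = 9
Distinct species (count of individuals): sorrel (1), red clover (3), Yorkshire fog (2), ribwort plantain (1), knapweed (2)
Species richness = number of distinct species = 5

5


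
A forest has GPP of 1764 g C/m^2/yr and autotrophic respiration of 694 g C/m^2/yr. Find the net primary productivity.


NPP = GPP - Ra = 1764 - 694 = 1070 g C/m^2/yr

1070 g C/m^2/yr


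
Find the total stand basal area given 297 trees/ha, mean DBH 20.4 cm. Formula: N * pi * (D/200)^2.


(D/200)^2 = (20.4/200)^2 = 0.102^2 = 0.010404
Individual BA = 3.141593 * 0.010404 = 0.0326851 m^2
Stand BA = 297 * 0.0326851 = 9.70747 ≈ 9.71 m^2/ha

9.71 m^2/ha


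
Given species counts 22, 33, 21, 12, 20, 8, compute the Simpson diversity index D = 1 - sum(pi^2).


Total N = 22 + 33 + 21 + 12 + 20 + 8 = 116
Per-species terms:
  p = 22/116 = 0.189655; p^2 = 0.189655^2 = 0.035969
  p = 33/116 = 0.284483; p^2 = 0.284483^2 = 0.080931
  p = 21/116 = 0.181034; p^2 = 0.181034^2 = 0.032773
  p = 12/116 = 0.103448; p^2 = 0.103448^2 = 0.010701
  p = 20/116 = 0.172414; p^2 = 0.172414^2 = 0.029727
  p = 8/116 = 0.068966; p^2 = 0.068966^2 = 0.004756
sum(p^2) = 0.035969 + 0.080931 + 0.032773 + 0.010701 + 0.029727 + 0.004756 = 0.194857
D = 1 - 0.194857 = 0.805143 ≈ 0.8051

0.8051


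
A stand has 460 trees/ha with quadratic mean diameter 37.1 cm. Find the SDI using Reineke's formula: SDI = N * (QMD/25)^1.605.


QMD/25 = 37.1/25 = 1.484
(1.484)^1.605 = exp(1.605 * ln(1.484)) = exp(1.605 * 0.394741) = exp(0.633559) = 1.88430
SDI = 460 * 1.88430 = 866.778 ≈ 867

867


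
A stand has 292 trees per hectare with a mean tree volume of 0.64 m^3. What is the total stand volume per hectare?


V_stand = 292 * 0.64 = 186.88 ≈ 186.9 m^3/ha

186.9 m^3/ha


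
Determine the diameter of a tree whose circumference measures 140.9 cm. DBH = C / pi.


DBH = C / pi = 140.9 / 3.141593 = 44.8499 ≈ 44.85 cm

44.85 cm


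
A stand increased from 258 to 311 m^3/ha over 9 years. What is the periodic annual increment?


PAI = (V2 - V1) / period = (311 - 258) / 9 = 53 / 9 = 5.8889 ≈ 5.89 m^3/ha/yr

5.89 m^3/ha/yr


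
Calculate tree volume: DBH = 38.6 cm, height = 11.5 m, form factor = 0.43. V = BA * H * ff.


(D/200)^2 = (38.6/200)^2 = 0.193^2 = 0.037249
BA = 3.141593 * 0.037249 = 0.117021 m^2
V = 0.117021 * 11.5 * 0.43 = 0.578669 ≈ 0.579 m^3

0.579 m^3


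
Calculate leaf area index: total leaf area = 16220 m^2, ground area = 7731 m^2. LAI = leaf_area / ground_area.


LAI = 16220 / 7731 = 2.0980 ≈ 2.10

2.10


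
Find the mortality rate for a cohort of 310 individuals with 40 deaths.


Mortality rate = 40 / 310 = 0.129032 ≈ 0.1290

0.1290


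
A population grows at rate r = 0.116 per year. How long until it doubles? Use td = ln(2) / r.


td = ln(2) / 0.116 = 0.693147 / 0.116 = 5.97541 ≈ 6.0 years

6.0 years


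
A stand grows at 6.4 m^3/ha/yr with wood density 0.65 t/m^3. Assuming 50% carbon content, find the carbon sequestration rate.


C = 6.4 * 0.65 * 0.5 = 2.08 t C/ha/yr

2.08 t C/ha/yr


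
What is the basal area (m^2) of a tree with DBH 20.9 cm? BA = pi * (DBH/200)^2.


D/200 = 20.9/200 = 0.1045 m
(D/200)^2 = 0.1045^2 = 0.01092025
BA = 3.141593 * 0.01092025 = 0.0343070 ≈ 0.0343 m^2

0.0343 m^2


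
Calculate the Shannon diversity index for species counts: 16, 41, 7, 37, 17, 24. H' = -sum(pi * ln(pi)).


Total N = 16 + 41 + 7 + 37 + 17 + 24 = 142
Per-species terms:
  p = 16/142 = 0.112676; ln(p) = -2.183239; p*ln(p) = 0.112676 * (-2.183239) = -0.245999
  p = 41/142 = 0.288732; ln(p) = -1.242256; p*ln(p) = 0.288732 * (-1.242256) = -0.358679
  p = 7/142 = 0.049296; ln(p) = -3.009912; p*ln(p) = 0.049296 * (-3.009912) = -0.148377
  p = 37/142 = 0.260563; ln(p) = -1.344911; p*ln(p) = 0.260563 * (-1.344911) = -0.350434
  p = 17/142 = 0.119718; ln(p) = -2.122616; p*ln(p) = 0.119718 * (-2.122616) = -0.254115
  p = 24/142 = 0.169014; ln(p) = -1.777774; p*ln(p) = 0.169014 * (-1.777774) = -0.300469
sum(p*ln(p)) = (-0.245999) + (-0.358679) + (-0.148377) + (-0.350434) + (-0.254115) + (-0.300469) = -1.658073
H' = -(-1.658073) = 1.658073 ≈ 1.6581

1.6581


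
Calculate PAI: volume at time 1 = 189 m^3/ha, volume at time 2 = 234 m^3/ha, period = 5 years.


PAI = (V2 - V1) / period = (234 - 189) / 5 = 45 / 5 = 9.00 m^3/ha/yr

9.00 m^3/ha/yr


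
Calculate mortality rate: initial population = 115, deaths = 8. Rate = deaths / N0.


Mortality rate = 8 / 115 = 0.069565 ≈ 0.0696

0.0696


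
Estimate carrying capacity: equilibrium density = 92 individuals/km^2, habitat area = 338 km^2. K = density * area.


K = 92 * 338 = 31096 individuals

31096 individuals


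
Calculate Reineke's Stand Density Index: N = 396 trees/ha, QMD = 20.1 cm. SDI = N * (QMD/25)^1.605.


QMD/25 = 20.1/25 = 0.804
(0.804)^1.605 = exp(1.605 * ln(0.804)) = exp(1.605 * (-0.218156)) = exp(-0.350140) = 0.704589
SDI = 396 * 0.704589 = 279.017 ≈ 279

279


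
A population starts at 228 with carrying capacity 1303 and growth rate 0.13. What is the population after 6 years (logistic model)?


(K - N0)/N0 = (1303 - 228)/228 = 1075/228 = 4.71491
r*t = 0.13 * 6 = 0.78; exp(-0.78) = 0.458406
4.71491 * 0.458406 = 2.16134
1 + 2.16134 = 3.16134
N = 1303 / 3.16134 = 412.167 ≈ 412

412


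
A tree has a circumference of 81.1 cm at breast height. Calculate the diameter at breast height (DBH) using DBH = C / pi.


DBH = C / pi = 81.1 / 3.141593 = 25.8149 ≈ 25.81 cm

25.81 cm


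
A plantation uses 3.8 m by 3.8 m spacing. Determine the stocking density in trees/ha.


N = 10000 / 3.8^2 = 10000 / 14.44 = 692.521 ≈ 693 trees/ha

693 trees/ha


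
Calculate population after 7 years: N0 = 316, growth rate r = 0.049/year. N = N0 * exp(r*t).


r*t = 0.049 * 7 = 0.343
exp(0.343) = 1.40917
N = 316 * 1.40917 = 445.298 ≈ 445

445


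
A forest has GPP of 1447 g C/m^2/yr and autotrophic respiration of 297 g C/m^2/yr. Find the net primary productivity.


NPP = GPP - Ra = 1447 - 297 = 1150 g C/m^2/yr

1150 g C/m^2/yr


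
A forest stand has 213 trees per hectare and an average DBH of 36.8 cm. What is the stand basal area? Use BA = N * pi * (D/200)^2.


(D/200)^2 = (36.8/200)^2 = 0.184^2 = 0.033856
Individual BA = 3.141593 * 0.033856 = 0.106362 m^2
Stand BA = 213 * 0.106362 = 22.6551 ≈ 22.66 m^2/ha

22.66 m^2/ha


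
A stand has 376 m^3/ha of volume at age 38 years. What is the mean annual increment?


MAI = 376 / 38 = 9.8947 ≈ 9.89 m^3/ha/yr

9.89 m^3/ha/yr


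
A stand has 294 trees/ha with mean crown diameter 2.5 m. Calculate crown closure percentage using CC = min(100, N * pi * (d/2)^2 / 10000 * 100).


(d/2)^2 = (2.5/2)^2 = 1.25^2 = 1.5625
Crown area = 3.141593 * 1.5625 = 4.90874 m^2
N * area / 10000 * 100 = 294 * 4.90874 / 10000 * 100 = 14.4317
CC = min(100, 14.4317) = 14.4317 ≈ 14.4%

14.4%


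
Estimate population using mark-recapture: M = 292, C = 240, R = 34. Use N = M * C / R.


N = M * C / R = 292 * 240 / 34 = 70080 / 34 = 2061.18 ≈ 2061

2061 individuals


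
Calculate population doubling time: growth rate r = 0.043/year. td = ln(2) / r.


td = ln(2) / 0.043 = 0.693147 / 0.043 = 16.1197 ≈ 16.1 years

16.1 years


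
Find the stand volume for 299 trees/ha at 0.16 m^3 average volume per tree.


V_stand = 299 * 0.16 = 47.84 ≈ 47.8 m^3/ha

47.8 m^3/ha


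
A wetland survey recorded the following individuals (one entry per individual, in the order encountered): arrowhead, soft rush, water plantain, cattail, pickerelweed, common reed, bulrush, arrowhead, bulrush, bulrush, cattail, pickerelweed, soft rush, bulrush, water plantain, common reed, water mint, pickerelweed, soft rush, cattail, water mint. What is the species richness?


Total individuals logged = 21
Distinct species (count of individuals): arrowhead (2), soft rush (3), water plantain (2), cattail (3), pickerelweed (3), common reed (2), bulrush (4), water mint (2)
Species richness = number of distinct species = 8

8


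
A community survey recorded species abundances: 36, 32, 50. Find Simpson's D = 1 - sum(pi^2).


Total N = 36 + 32 + 50 = 118
Per-species terms:
  p = 36/118 = 0.305085; p^2 = 0.305085^2 = 0.093077
  p = 32/118 = 0.271186; p^2 = 0.271186^2 = 0.073542
  p = 50/118 = 0.423729; p^2 = 0.423729^2 = 0.179546
sum(p^2) = 0.093077 + 0.073542 + 0.179546 = 0.346165
D = 1 - 0.346165 = 0.653835 ≈ 0.6538

0.6538


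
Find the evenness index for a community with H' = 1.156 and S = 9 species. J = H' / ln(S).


ln(9) = 2.19722
J = H' / ln(S) = 1.156 / 2.19722 = 0.526119 ≈ 0.5261

0.5261


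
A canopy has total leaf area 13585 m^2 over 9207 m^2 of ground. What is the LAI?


LAI = 13585 / 9207 = 1.4755 ≈ 1.48

1.48


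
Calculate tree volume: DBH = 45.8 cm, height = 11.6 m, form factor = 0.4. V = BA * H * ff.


(D/200)^2 = (45.8/200)^2 = 0.229^2 = 0.052441
BA = 3.141593 * 0.052441 = 0.164748 m^2
V = 0.164748 * 11.6 * 0.4 = 0.764431 ≈ 0.764 m^3

0.764 m^3


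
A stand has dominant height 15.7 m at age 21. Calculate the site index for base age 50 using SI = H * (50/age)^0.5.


50/21 = 2.38095
(2.38095)^0.5 = 1.54303
SI = 15.7 * 1.54303 = 24.2256 ≈ 24.2 m

24.2 m


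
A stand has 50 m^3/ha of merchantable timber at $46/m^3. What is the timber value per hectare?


Value = 50 * 46 = $2300/ha

$2300/ha


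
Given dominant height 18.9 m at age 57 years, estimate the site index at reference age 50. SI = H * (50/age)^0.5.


50/57 = 0.877193
(0.877193)^0.5 = 0.936586
SI = 18.9 * 0.936586 = 17.7015 ≈ 17.7 m

17.7 m


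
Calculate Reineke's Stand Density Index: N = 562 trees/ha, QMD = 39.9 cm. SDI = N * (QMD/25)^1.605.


QMD/25 = 39.9/25 = 1.596
(1.596)^1.605 = exp(1.605 * ln(1.596)) = exp(1.605 * 0.467500) = exp(0.750338) = 2.11772
SDI = 562 * 2.11772 = 1190.16 ≈ 1190

1190


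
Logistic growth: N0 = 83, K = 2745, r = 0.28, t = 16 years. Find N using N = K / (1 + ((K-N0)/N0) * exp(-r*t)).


(K - N0)/N0 = (2745 - 83)/83 = 2662/83 = 32.0723
r*t = 0.28 * 16 = 4.48; exp(-4.48) = 0.0113334
32.0723 * 0.0113334 = 0.363488
1 + 0.363488 = 1.36349
N = 2745 / 1.36349 = 2013.22 ≈ 2013

2013


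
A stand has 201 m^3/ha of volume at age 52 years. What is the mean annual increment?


MAI = 201 / 52 = 3.8654 ≈ 3.87 m^3/ha/yr

3.87 m^3/ha/yr


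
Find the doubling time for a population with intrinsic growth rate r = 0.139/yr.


td = ln(2) / 0.139 = 0.693147 / 0.139 = 4.98667 ≈ 5.0 years

5.0 years


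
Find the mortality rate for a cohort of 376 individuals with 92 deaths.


Mortality rate = 92 / 376 = 0.244681 ≈ 0.2447

0.2447


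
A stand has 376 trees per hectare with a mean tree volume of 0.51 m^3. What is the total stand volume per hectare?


V_stand = 376 * 0.51 = 191.76 ≈ 191.8 m^3/ha

191.8 m^3/ha


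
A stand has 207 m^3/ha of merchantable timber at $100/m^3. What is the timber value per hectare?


Value = 207 * 100 = $20700/ha

$20700/ha


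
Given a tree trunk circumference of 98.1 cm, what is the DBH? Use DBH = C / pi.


DBH = C / pi = 98.1 / 3.141593 = 31.2262 ≈ 31.23 cm

31.23 cm


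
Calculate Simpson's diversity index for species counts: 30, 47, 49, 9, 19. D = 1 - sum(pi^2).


Total N = 30 + 47 + 49 + 9 + 19 = 154
Per-species terms:
  p = 30/154 = 0.194805; p^2 = 0.194805^2 = 0.037949
  p = 47/154 = 0.305195; p^2 = 0.305195^2 = 0.093144
  p = 49/154 = 0.318182; p^2 = 0.318182^2 = 0.101240
  p = 9/154 = 0.058442; p^2 = 0.058442^2 = 0.003415
  p = 19/154 = 0.123377; p^2 = 0.123377^2 = 0.015222
sum(p^2) = 0.037949 + 0.093144 + 0.101240 + 0.003415 + 0.015222 = 0.250970
D = 1 - 0.250970 = 0.749030 ≈ 0.7490

0.7490


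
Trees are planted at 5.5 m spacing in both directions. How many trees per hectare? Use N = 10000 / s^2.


N = 10000 / 5.5^2 = 10000 / 30.25 = 330.579 ≈ 331 trees/ha

331 trees/ha


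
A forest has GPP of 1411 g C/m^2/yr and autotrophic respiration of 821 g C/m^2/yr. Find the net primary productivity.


NPP = GPP - Ra = 1411 - 821 = 590 g C/m^2/yr

590 g C/m^2/yr


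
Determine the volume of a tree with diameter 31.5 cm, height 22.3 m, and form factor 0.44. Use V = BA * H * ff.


(D/200)^2 = (31.5/200)^2 = 0.1575^2 = 0.02480625
BA = 3.141593 * 0.02480625 = 0.0779311 m^2
V = 0.0779311 * 22.3 * 0.44 = 0.764660 ≈ 0.765 m^3

0.765 m^3


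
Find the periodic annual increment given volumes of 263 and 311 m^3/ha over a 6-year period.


PAI = (V2 - V1) / period = (311 - 263) / 6 = 48 / 6 = 8.00 m^3/ha/yr

8.00 m^3/ha/yr


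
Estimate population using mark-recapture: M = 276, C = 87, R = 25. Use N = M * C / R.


N = M * C / R = 276 * 87 / 25 = 24012 / 25 = 960.48 ≈ 960

960 individuals


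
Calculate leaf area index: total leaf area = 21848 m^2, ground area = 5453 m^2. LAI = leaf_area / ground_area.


LAI = 21848 / 5453 = 4.0066 ≈ 4.01

4.01


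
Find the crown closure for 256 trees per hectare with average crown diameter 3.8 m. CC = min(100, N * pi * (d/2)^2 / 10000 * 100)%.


(d/2)^2 = (3.8/2)^2 = 1.9^2 = 3.61
Crown area = 3.141593 * 3.61 = 11.3412 m^2
N * area / 10000 * 100 = 256 * 11.3412 / 10000 * 100 = 29.0335
CC = min(100, 29.0335) = 29.0335 ≈ 29.0%

29.0%


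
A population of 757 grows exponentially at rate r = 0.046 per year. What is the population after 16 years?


r*t = 0.046 * 16 = 0.736
exp(0.736) = 2.08757
N = 757 * 2.08757 = 1580.29 ≈ 1580

1580


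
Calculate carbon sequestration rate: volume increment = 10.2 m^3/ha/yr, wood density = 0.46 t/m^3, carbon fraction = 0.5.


C = 10.2 * 0.46 * 0.5 = 2.346 ≈ 2.35 t C/ha/yr

2.35 t C/ha/yr


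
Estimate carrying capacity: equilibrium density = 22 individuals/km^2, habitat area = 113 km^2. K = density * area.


K = 22 * 113 = 2486 individuals

2486 individuals


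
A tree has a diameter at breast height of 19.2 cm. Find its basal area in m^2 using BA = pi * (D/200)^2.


D/200 = 19.2/200 = 0.096 m
(D/200)^2 = 0.096^2 = 0.009216
BA = 3.141593 * 0.009216 = 0.0289529 ≈ 0.0290 m^2

0.0290 m^2


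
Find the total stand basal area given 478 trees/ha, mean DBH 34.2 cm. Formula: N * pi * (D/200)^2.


(D/200)^2 = (34.2/200)^2 = 0.171^2 = 0.029241
Individual BA = 3.141593 * 0.029241 = 0.0918633 m^2
Stand BA = 478 * 0.0918633 = 43.9107 ≈ 43.91 m^2/ha

43.91 m^2/ha


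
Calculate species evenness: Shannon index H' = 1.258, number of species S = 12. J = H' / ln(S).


ln(12) = 2.48491
J = H' / ln(S) = 1.258 / 2.48491 = 0.506256 ≈ 0.5063

0.5063


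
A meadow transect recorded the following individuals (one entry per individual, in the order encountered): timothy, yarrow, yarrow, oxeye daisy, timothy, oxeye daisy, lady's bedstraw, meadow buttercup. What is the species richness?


Total individuals logged = 8
Distinct species (count of individuals): timothy (2), yarrow (2), oxeye daisy (2), lady's bedstraw (1), meadow buttercup (1)
Species richness = number of distinct species = 5

5


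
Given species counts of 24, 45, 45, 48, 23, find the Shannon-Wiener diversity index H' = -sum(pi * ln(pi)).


Total N = 24 + 45 + 45 + 48 + 23 = 185
Per-species terms:
  p = 24/185 = 0.129730; ln(p) = -2.042300; p*ln(p) = 0.129730 * (-2.042300) = -0.264948
  p = 45/185 = 0.243243; ln(p) = -1.413694; p*ln(p) = 0.243243 * (-1.413694) = -0.343871
  p = 45/185 = 0.243243; ln(p) = -1.413694; p*ln(p) = 0.243243 * (-1.413694) = -0.343871
  p = 48/185 = 0.259459; ln(p) = -1.349157; p*ln(p) = 0.259459 * (-1.349157) = -0.350051
  p = 23/185 = 0.124324; ln(p) = -2.084864; p*ln(p) = 0.124324 * (-2.084864) = -0.259199
sum(p*ln(p)) = (-0.264948) + (-0.343871) + (-0.343871) + (-0.350051) + (-0.259199) = -1.561940
H' = -(-1.561940) = 1.561940 ≈ 1.5619

1.5619


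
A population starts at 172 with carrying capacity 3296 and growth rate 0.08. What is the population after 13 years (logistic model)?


(K - N0)/N0 = (3296 - 172)/172 = 3124/172 = 18.1628
r*t = 0.08 * 13 = 1.04; exp(-1.04) = 0.353455
18.1628 * 0.353455 = 6.41973
1 + 6.41973 = 7.41973
N = 3296 / 7.41973 = 444.221 ≈ 444

444


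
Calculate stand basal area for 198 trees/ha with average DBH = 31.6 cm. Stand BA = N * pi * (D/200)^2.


(D/200)^2 = (31.6/200)^2 = 0.158^2 = 0.024964
Individual BA = 3.141593 * 0.024964 = 0.0784267 m^2
Stand BA = 198 * 0.0784267 = 15.5285 ≈ 15.53 m^2/ha

15.53 m^2/ha


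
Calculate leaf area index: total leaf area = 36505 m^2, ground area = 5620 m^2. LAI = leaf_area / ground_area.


LAI = 36505 / 5620 = 6.4956 ≈ 6.50

6.50


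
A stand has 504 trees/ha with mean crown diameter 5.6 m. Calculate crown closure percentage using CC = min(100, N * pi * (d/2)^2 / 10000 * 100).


(d/2)^2 = (5.6/2)^2 = 2.8^2 = 7.84
Crown area = 3.141593 * 7.84 = 24.6301 m^2
N * area / 10000 * 100 = 504 * 24.6301 / 10000 * 100 = 124.136
CC = min(100, 124.136) = 100%

100%


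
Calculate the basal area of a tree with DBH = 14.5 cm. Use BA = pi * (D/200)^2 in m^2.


D/200 = 14.5/200 = 0.0725 m
(D/200)^2 = 0.0725^2 = 0.00525625
BA = 3.141593 * 0.00525625 = 0.0165130 ≈ 0.0165 m^2

0.0165 m^2


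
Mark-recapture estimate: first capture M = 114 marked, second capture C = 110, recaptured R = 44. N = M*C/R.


N = M * C / R = 114 * 110 / 44 = 12540 / 44 = 285

285 individuals


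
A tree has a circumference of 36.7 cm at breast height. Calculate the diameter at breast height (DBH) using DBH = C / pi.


DBH = C / pi = 36.7 / 3.141593 = 11.6820 ≈ 11.68 cm

11.68 cm


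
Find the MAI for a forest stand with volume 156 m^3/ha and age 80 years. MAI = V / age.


MAI = 156 / 80 = 1.95 m^3/ha/yr

1.95 m^3/ha/yr


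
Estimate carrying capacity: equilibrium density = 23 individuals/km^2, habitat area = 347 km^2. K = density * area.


K = 23 * 347 = 7981 individuals

7981 individuals


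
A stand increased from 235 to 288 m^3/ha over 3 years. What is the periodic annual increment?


PAI = (V2 - V1) / period = (288 - 235) / 3 = 53 / 3 = 17.6667 ≈ 17.67 m^3/ha/yr

17.67 m^3/ha/yr


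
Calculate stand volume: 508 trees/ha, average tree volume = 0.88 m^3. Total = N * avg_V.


V_stand = 508 * 0.88 = 447.04 ≈ 447.0 m^3/ha

447.0 m^3/ha


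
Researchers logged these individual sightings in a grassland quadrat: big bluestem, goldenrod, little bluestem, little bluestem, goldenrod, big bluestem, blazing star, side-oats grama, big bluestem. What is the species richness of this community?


Total individuals logged = 9
Distinct species (count of individuals): big bluestem (3), goldenrod (2), little bluestem (2), blazing star (1), side-oats grama (1)
Species richness = number of distinct species = 5

5


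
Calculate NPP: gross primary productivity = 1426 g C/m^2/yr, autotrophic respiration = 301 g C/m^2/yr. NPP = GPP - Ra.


NPP = GPP - Ra = 1426 - 301 = 1125 g C/m^2/yr

1125 g C/m^2/yr


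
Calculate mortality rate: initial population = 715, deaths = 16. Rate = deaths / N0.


Mortality rate = 16 / 715 = 0.022378 ≈ 0.0224

0.0224


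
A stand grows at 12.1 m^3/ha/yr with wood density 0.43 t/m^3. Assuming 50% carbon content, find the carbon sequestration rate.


C = 12.1 * 0.43 * 0.5 = 2.6015 ≈ 2.60 t C/ha/yr

2.60 t C/ha/yr


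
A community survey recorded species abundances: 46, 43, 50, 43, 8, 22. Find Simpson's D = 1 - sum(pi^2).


Total N = 46 + 43 + 50 + 43 + 8 + 22 = 212
Per-species terms:
  p = 46/212 = 0.216981; p^2 = 0.216981^2 = 0.047081
  p = 43/212 = 0.202830; p^2 = 0.202830^2 = 0.041140
  p = 50/212 = 0.235849; p^2 = 0.235849^2 = 0.055625
  p = 43/212 = 0.202830; p^2 = 0.202830^2 = 0.041140
  p = 8/212 = 0.037736; p^2 = 0.037736^2 = 0.001424
  p = 22/212 = 0.103774; p^2 = 0.103774^2 = 0.010769
sum(p^2) = 0.047081 + 0.041140 + 0.055625 + 0.041140 + 0.001424 + 0.010769 = 0.197179
D = 1 - 0.197179 = 0.802821 ≈ 0.8028

0.8028


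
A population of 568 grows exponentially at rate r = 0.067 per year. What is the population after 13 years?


r*t = 0.067 * 13 = 0.871
exp(0.871) = 2.38930
N = 568 * 2.38930 = 1357.12 ≈ 1357

1357


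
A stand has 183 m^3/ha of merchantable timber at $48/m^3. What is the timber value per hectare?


Value = 183 * 48 = $8784/ha

$8784/ha


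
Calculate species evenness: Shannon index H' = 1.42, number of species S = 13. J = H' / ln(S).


ln(13) = 2.56495
J = H' / ln(S) = 1.42 / 2.56495 = 0.553617 ≈ 0.5536

0.5536


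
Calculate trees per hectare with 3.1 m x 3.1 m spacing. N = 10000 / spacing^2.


N = 10000 / 3.1^2 = 10000 / 9.61 = 1040.58 ≈ 1041 trees/ha

1041 trees/ha


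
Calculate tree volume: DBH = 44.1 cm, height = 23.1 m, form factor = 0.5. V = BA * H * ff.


(D/200)^2 = (44.1/200)^2 = 0.2205^2 = 0.04862025
BA = 3.141593 * 0.04862025 = 0.152745 m^2
V = 0.152745 * 23.1 * 0.5 = 1.76420 ≈ 1.764 m^3

1.764 m^3


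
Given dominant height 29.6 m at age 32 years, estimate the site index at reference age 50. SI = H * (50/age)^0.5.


50/32 = 1.56250
(1.56250)^0.5 = 1.25000
SI = 29.6 * 1.25000 = 37.0000 ≈ 37.0 m

37.0 m


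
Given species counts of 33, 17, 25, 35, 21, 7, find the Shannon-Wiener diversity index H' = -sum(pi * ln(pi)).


Total N = 33 + 17 + 25 + 35 + 21 + 7 = 138
Per-species terms:
  p = 33/138 = 0.239130; ln(p) = -1.430748; p*ln(p) = 0.239130 * (-1.430748) = -0.342135
  p = 17/138 = 0.123188; ln(p) = -2.094044; p*ln(p) = 0.123188 * (-2.094044) = -0.257961
  p = 25/138 = 0.181159; ln(p) = -1.708380; p*ln(p) = 0.181159 * (-1.708380) = -0.309488
  p = 35/138 = 0.253623; ln(p) = -1.371906; p*ln(p) = 0.253623 * (-1.371906) = -0.347947
  p = 21/138 = 0.152174; ln(p) = -1.882731; p*ln(p) = 0.152174 * (-1.882731) = -0.286503
  p = 7/138 = 0.050725; ln(p) = -2.981336; p*ln(p) = 0.050725 * (-2.981336) = -0.151228
sum(p*ln(p)) = (-0.342135) + (-0.257961) + (-0.309488) + (-0.347947) + (-0.286503) + (-0.151228) = -1.695262
H' = -(-1.695262) = 1.695262 ≈ 1.6953

1.6953


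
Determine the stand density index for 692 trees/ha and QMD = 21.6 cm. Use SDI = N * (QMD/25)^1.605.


QMD/25 = 21.6/25 = 0.864
(0.864)^1.605 = exp(1.605 * ln(0.864)) = exp(1.605 * (-0.146183)) = exp(-0.234624) = 0.790868
SDI = 692 * 0.790868 = 547.281 ≈ 547

547


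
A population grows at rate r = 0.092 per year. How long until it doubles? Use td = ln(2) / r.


td = ln(2) / 0.092 = 0.693147 / 0.092 = 7.53421 ≈ 7.5 years

7.5 years


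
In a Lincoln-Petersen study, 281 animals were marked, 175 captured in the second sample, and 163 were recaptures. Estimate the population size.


N = M * C / R = 281 * 175 / 163 = 49175 / 163 = 301.69 ≈ 302

302 individuals


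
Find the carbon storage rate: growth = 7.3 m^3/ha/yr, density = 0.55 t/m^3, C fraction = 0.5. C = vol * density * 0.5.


C = 7.3 * 0.55 * 0.5 = 2.0075 ≈ 2.01 t C/ha/yr

2.01 t C/ha/yr


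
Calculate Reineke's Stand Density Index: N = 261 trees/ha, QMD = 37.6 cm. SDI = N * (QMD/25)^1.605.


QMD/25 = 37.6/25 = 1.504
(1.504)^1.605 = exp(1.605 * ln(1.504)) = exp(1.605 * 0.408128) = exp(0.655045) = 1.92523
SDI = 261 * 1.92523 = 502.485 ≈ 502

502


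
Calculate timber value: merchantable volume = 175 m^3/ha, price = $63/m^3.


Value = 175 * 63 = $11025/ha

$11025/ha


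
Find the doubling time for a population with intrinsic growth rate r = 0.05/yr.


td = ln(2) / 0.05 = 0.693147 / 0.05 = 13.8629 ≈ 13.9 years

13.9 years


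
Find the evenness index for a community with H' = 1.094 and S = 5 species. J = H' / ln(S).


ln(5) = 1.60944
J = H' / ln(S) = 1.094 / 1.60944 = 0.679740 ≈ 0.6797

0.6797


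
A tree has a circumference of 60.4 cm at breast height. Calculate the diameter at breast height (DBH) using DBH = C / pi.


DBH = C / pi = 60.4 / 3.141593 = 19.2259 ≈ 19.23 cm

19.23 cm


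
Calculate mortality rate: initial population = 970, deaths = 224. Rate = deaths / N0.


Mortality rate = 224 / 970 = 0.230928 ≈ 0.2309

0.2309


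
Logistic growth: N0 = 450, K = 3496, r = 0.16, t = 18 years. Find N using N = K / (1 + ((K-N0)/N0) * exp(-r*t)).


(K - N0)/N0 = (3496 - 450)/450 = 3046/450 = 6.76889
r*t = 0.16 * 18 = 2.88; exp(-2.88) = 0.0561348
6.76889 * 0.0561348 = 0.379970
1 + 0.379970 = 1.37997
N = 3496 / 1.37997 = 2533.39 ≈ 2533

2533


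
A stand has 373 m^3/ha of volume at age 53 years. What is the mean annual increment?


MAI = 373 / 53 = 7.0377 ≈ 7.04 m^3/ha/yr

7.04 m^3/ha/yr


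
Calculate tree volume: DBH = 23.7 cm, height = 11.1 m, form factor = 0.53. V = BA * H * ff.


(D/200)^2 = (23.7/200)^2 = 0.1185^2 = 0.01404225
BA = 3.141593 * 0.01404225 = 0.0441150 m^2
V = 0.0441150 * 11.1 * 0.53 = 0.259529 ≈ 0.260 m^3

0.260 m^3


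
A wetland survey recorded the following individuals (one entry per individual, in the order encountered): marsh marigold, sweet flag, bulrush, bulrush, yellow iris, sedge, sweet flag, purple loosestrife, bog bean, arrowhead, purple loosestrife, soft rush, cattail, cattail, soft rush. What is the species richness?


Total individuals logged = 15
Distinct species (count of individuals): marsh marigold (1), sweet flag (2), bulrush (2), yellow iris (1), sedge (1), purple loosestrife (2), bog bean (1), arrowhead (1), soft rush (2), cattail (2)
Species richness = number of distinct species = 10

10


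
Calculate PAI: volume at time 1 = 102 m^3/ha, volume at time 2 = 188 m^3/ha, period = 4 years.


PAI = (V2 - V1) / period = (188 - 102) / 4 = 86 / 4 = 21.50 m^3/ha/yr

21.50 m^3/ha/yr


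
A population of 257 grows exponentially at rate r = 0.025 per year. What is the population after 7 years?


r*t = 0.025 * 7 = 0.175
exp(0.175) = 1.19125
N = 257 * 1.19125 = 306.151 ≈ 306

306


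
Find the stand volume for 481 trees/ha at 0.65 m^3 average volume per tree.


V_stand = 481 * 0.65 = 312.65 ≈ 312.7 m^3/ha

312.7 m^3/ha


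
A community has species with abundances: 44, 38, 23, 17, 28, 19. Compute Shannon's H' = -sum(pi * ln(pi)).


Total N = 44 + 38 + 23 + 17 + 28 + 19 = 169
Per-species terms:
  p = 44/169 = 0.260355; ln(p) = -1.345709; p*ln(p) = 0.260355 * (-1.345709) = -0.350362
  p = 38/169 = 0.224852; ln(p) = -1.492313; p*ln(p) = 0.224852 * (-1.492313) = -0.335550
  p = 23/169 = 0.136095; ln(p) = -1.994402; p*ln(p) = 0.136095 * (-1.994402) = -0.271428
  p = 17/169 = 0.100592; ln(p) = -2.296683; p*ln(p) = 0.100592 * (-2.296683) = -0.231028
  p = 28/169 = 0.165680; ln(p) = -1.797697; p*ln(p) = 0.165680 * (-1.797697) = -0.297842
  p = 19/169 = 0.112426; ln(p) = -2.185460; p*ln(p) = 0.112426 * (-2.185460) = -0.245703
sum(p*ln(p)) = (-0.350362) + (-0.335550) + (-0.271428) + (-0.231028) + (-0.297842) + (-0.245703) = -1.731913
H' = -(-1.731913) = 1.731913 ≈ 1.7319

1.7319


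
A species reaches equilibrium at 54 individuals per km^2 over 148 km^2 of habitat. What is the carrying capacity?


K = 54 * 148 = 7992 individuals

7992 individuals


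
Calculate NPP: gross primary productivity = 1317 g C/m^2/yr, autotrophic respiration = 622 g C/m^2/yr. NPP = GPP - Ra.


NPP = GPP - Ra = 1317 - 622 = 695 g C/m^2/yr

695 g C/m^2/yr


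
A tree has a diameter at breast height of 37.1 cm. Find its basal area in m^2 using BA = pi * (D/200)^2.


D/200 = 37.1/200 = 0.1855 m
(D/200)^2 = 0.1855^2 = 0.03441025
BA = 3.141593 * 0.03441025 = 0.108103 ≈ 0.1081 m^2

0.1081 m^2


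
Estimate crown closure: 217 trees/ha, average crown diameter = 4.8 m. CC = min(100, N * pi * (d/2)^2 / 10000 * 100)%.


(d/2)^2 = (4.8/2)^2 = 2.4^2 = 5.76
Crown area = 3.141593 * 5.76 = 18.0956 m^2
N * area / 10000 * 100 = 217 * 18.0956 / 10000 * 100 = 39.2675
CC = min(100, 39.2675) = 39.2675 ≈ 39.3%

39.3%


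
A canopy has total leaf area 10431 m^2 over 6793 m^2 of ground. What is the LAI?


LAI = 10431 / 6793 = 1.5356 ≈ 1.54

1.54


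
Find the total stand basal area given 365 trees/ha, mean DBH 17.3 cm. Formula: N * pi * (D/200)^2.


(D/200)^2 = (17.3/200)^2 = 0.0865^2 = 0.00748225
Individual BA = 3.141593 * 0.00748225 = 0.0235062 m^2
Stand BA = 365 * 0.0235062 = 8.57976 ≈ 8.58 m^2/ha

8.58 m^2/ha


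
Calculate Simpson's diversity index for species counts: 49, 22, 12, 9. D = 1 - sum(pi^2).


Total N = 49 + 22 + 12 + 9 = 92
Per-species terms:
  p = 49/92 = 0.532609; p^2 = 0.532609^2 = 0.283672
  p = 22/92 = 0.239130; p^2 = 0.239130^2 = 0.057183
  p = 12/92 = 0.130435; p^2 = 0.130435^2 = 0.017013
  p = 9/92 = 0.097826; p^2 = 0.097826^2 = 0.009570
sum(p^2) = 0.283672 + 0.057183 + 0.017013 + 0.009570 = 0.367438
D = 1 - 0.367438 = 0.632562 ≈ 0.6326

0.6326


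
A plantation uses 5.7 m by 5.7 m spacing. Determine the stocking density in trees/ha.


N = 10000 / 5.7^2 = 10000 / 32.49 = 307.787 ≈ 308 trees/ha

308 trees/ha


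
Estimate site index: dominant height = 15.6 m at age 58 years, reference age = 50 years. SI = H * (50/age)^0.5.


50/58 = 0.862069
(0.862069)^0.5 = 0.928477
SI = 15.6 * 0.928477 = 14.4842 ≈ 14.5 m

14.5 m


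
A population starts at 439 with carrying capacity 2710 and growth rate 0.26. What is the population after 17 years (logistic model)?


(K - N0)/N0 = (2710 - 439)/439 = 2271/439 = 5.17312
r*t = 0.26 * 17 = 4.42; exp(-4.42) = 0.0120342
5.17312 * 0.0120342 = 0.0622544
1 + 0.0622544 = 1.06225
N = 2710 / 1.06225 = 2551.19 ≈ 2551

2551


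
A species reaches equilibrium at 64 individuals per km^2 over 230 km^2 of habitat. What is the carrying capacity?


K = 64 * 230 = 14720 individuals

14720 individuals


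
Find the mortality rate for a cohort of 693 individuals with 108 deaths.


Mortality rate = 108 / 693 = 0.155844 ≈ 0.1558

0.1558


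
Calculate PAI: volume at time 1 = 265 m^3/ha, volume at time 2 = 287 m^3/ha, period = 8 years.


PAI = (V2 - V1) / period = (287 - 265) / 8 = 22 / 8 = 2.75 m^3/ha/yr

2.75 m^3/ha/yr


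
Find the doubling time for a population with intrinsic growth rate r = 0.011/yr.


td = ln(2) / 0.011 = 0.693147 / 0.011 = 63.0134 ≈ 63.0 years

63.0 years


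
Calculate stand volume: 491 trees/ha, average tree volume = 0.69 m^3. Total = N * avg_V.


V_stand = 491 * 0.69 = 338.79 ≈ 338.8 m^3/ha

338.8 m^3/ha


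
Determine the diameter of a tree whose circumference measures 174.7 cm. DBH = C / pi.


DBH = C / pi = 174.7 / 3.141593 = 55.6087 ≈ 55.61 cm

55.61 cm


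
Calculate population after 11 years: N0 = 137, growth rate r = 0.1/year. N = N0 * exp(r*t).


r*t = 0.1 * 11 = 1.1
exp(1.1) = 3.00417
N = 137 * 3.00417 = 411.571 ≈ 412

412


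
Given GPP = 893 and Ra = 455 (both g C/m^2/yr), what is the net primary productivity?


NPP = GPP - Ra = 893 - 455 = 438 g C/m^2/yr

438 g C/m^2/yr


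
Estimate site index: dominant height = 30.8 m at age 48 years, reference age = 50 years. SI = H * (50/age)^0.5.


50/48 = 1.04167
(1.04167)^0.5 = 1.02062
SI = 30.8 * 1.02062 = 31.4351 ≈ 31.4 m

31.4 m


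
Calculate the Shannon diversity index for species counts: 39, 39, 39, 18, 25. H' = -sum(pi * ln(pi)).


Total N = 39 + 39 + 39 + 18 + 25 = 160
Per-species terms:
  p = 39/160 = 0.243750; ln(p) = -1.411612; p*ln(p) = 0.243750 * (-1.411612) = -0.344080
  p = 39/160 = 0.243750; ln(p) = -1.411612; p*ln(p) = 0.243750 * (-1.411612) = -0.344080
  p = 39/160 = 0.243750; ln(p) = -1.411612; p*ln(p) = 0.243750 * (-1.411612) = -0.344080
  p = 18/160 = 0.112500; ln(p) = -2.184802; p*ln(p) = 0.112500 * (-2.184802) = -0.245790
  p = 25/160 = 0.156250; ln(p) = -1.856298; p*ln(p) = 0.156250 * (-1.856298) = -0.290047
sum(p*ln(p)) = (-0.344080) + (-0.344080) + (-0.344080) + (-0.245790) + (-0.290047) = -1.568077
H' = -(-1.568077) = 1.568077 ≈ 1.5681

1.5681


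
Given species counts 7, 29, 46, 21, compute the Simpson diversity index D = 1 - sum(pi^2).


Total N = 7 + 29 + 46 + 21 = 103
Per-species terms:
  p = 7/103 = 0.067961; p^2 = 0.067961^2 = 0.004619
  p = 29/103 = 0.281553; p^2 = 0.281553^2 = 0.079272
  p = 46/103 = 0.446602; p^2 = 0.446602^2 = 0.199453
  p = 21/103 = 0.203883; p^2 = 0.203883^2 = 0.041568
sum(p^2) = 0.004619 + 0.079272 + 0.199453 + 0.041568 = 0.324912
D = 1 - 0.324912 = 0.675088 ≈ 0.6751

0.6751


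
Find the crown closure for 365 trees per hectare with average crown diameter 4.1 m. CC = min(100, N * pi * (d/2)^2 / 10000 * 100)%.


(d/2)^2 = (4.1/2)^2 = 2.05^2 = 4.2025
Crown area = 3.141593 * 4.2025 = 13.2025 m^2
N * area / 10000 * 100 = 365 * 13.2025 / 10000 * 100 = 48.1891
CC = min(100, 48.1891) = 48.1891 ≈ 48.2%

48.2%


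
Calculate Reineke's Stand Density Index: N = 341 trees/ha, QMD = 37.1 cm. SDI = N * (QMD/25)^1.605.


QMD/25 = 37.1/25 = 1.484
(1.484)^1.605 = exp(1.605 * ln(1.484)) = exp(1.605 * 0.394741) = exp(0.633559) = 1.88430
SDI = 341 * 1.88430 = 642.546 ≈ 643

643


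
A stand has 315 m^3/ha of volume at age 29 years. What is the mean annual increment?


MAI = 315 / 29 = 10.8621 ≈ 10.86 m^3/ha/yr

10.86 m^3/ha/yr


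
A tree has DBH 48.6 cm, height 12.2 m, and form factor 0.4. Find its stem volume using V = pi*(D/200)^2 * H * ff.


(D/200)^2 = (48.6/200)^2 = 0.243^2 = 0.059049
BA = 3.141593 * 0.059049 = 0.185508 m^2
V = 0.185508 * 12.2 * 0.4 = 0.905279 ≈ 0.905 m^3

0.905 m^3


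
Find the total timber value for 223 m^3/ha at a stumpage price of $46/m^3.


Value = 223 * 46 = $10258/ha

$10258/ha


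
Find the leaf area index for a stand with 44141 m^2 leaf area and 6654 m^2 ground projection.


LAI = 44141 / 6654 = 6.6338 ≈ 6.63

6.63


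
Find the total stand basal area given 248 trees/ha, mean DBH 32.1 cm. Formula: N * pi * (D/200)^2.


(D/200)^2 = (32.1/200)^2 = 0.1605^2 = 0.02576025
Individual BA = 3.141593 * 0.02576025 = 0.0809282 m^2
Stand BA = 248 * 0.0809282 = 20.0702 ≈ 20.07 m^2/ha

20.07 m^2/ha


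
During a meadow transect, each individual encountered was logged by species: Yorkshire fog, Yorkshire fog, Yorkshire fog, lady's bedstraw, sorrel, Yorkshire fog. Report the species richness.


Total individuals logged = 6
Distinct species (count of individuals): Yorkshire fog (4), lady's bedstraw (1), sorrel (1)
Species richness = number of distinct species = 3

3


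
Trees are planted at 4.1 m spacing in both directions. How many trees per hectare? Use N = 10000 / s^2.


N = 10000 / 4.1^2 = 10000 / 16.81 = 594.884 ≈ 595 trees/ha

595 trees/ha


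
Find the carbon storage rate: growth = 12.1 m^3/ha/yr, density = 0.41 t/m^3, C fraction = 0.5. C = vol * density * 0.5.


C = 12.1 * 0.41 * 0.5 = 2.4805 ≈ 2.48 t C/ha/yr

2.48 t C/ha/yr


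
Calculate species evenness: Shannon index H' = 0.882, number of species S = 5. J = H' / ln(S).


ln(5) = 1.60944
J = H' / ln(S) = 0.882 / 1.60944 = 0.548017 ≈ 0.5480

0.5480


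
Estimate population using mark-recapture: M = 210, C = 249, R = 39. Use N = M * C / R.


N = M * C / R = 210 * 249 / 39 = 52290 / 39 = 1340.77 ≈ 1341

1341 individuals


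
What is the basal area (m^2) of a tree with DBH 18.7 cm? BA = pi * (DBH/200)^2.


D/200 = 18.7/200 = 0.0935 m
(D/200)^2 = 0.0935^2 = 0.00874225
BA = 3.141593 * 0.00874225 = 0.0274646 ≈ 0.0275 m^2

0.0275 m^2


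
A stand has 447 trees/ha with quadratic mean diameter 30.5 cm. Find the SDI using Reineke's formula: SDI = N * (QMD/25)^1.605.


QMD/25 = 30.5/25 = 1.22
(1.22)^1.605 = exp(1.605 * ln(1.22)) = exp(1.605 * 0.198851) = exp(0.319156) = 1.37597
SDI = 447 * 1.37597 = 615.059 ≈ 615

615


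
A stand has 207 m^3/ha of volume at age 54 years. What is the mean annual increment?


MAI = 207 / 54 = 3.8333 ≈ 3.83 m^3/ha/yr

3.83 m^3/ha/yr


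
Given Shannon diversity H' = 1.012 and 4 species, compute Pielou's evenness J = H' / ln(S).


ln(4) = 1.38629
J = H' / ln(S) = 1.012 / 1.38629 = 0.730006 ≈ 0.7300

0.7300


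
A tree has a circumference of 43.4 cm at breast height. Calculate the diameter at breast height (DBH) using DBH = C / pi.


DBH = C / pi = 43.4 / 3.141593 = 13.8146 ≈ 13.81 cm

13.81 cm
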